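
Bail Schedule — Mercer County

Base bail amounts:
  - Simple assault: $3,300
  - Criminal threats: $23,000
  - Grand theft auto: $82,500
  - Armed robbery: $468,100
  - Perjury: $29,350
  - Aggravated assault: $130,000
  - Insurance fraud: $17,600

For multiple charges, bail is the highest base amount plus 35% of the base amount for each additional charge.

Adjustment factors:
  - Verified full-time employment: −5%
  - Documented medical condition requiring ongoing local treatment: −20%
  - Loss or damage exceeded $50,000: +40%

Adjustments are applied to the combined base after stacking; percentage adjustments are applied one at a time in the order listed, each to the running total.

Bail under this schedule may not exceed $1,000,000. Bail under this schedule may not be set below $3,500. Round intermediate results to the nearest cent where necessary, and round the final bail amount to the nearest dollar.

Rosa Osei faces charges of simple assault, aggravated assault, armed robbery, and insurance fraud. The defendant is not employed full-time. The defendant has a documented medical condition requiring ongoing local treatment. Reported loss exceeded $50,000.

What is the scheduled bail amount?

$583,425

Base amounts from the schedule: simple assault $3,300; aggravated assault $130,000; armed robbery $468,100; insurance fraud $17,600.
Stacking rule: highest base plus 35% of each additional charge. Highest is armed robbery at $468,100. Additional: $3,300 × 35% = $1,155; $130,000 × 35% = $45,500; $17,600 × 35% = $6,160. Combined base = $468,100 + $52,815 = $520,915.
Documented medical condition requiring ongoing local treatment (−20%): $520,915 × 0.8 = $416,732.
Loss or damage exceeded $50,000 (+40%): $416,732 × 1.4 = $583,424.80.
$583,424.80 is within the $1,000,000 maximum.
$583,424.80 is at or above the $3,500 minimum.
Rounded to the nearest dollar: $583,425.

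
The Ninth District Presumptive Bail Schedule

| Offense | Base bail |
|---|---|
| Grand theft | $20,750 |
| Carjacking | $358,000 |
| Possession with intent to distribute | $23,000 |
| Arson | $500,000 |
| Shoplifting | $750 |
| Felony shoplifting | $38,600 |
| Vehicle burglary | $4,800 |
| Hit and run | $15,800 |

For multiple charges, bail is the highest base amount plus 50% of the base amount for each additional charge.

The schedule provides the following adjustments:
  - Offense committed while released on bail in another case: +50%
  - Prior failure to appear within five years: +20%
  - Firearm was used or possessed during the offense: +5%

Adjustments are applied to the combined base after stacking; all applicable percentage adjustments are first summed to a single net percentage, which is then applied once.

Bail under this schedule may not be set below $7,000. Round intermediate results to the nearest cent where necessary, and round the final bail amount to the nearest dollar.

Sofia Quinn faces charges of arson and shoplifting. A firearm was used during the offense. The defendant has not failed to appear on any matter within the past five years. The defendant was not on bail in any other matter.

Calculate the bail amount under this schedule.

Base amounts from the schedule: arson $500,000; shoplifting $750.
Stacking rule: highest base plus 50% of each additional charge. Highest is arson at $500,000. Additional: $750 × 50% = $375. Combined base = $500,000 + $375 = $500,375.
Firearm was used or possessed during the offense (+5%): $500,375 × 1.05 = $525,393.75.
$525,393.75 is at or above the $7,000 minimum.
Rounded to the nearest dollar: $525,394.

$525,394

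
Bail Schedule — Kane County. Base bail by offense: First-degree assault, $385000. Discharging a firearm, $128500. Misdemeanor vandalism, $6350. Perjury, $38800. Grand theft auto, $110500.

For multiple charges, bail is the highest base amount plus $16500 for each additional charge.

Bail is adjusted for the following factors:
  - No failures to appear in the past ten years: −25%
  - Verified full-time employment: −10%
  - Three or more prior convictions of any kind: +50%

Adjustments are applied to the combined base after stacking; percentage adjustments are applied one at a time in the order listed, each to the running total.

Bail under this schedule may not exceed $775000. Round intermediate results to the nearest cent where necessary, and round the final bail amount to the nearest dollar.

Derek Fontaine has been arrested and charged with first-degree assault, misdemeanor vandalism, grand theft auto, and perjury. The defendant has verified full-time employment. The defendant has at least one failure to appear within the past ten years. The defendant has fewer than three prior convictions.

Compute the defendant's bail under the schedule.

$391050

Base amounts from the schedule: first-degree assault $385000; misdemeanor vandalism $6350; grand theft auto $110500; perjury $38800.
Stacking rule: highest base plus $16500 per additional charge. Highest is first-degree assault at $385000; 3 additional charges → +$49500. Combined base = $434500.
Verified full-time employment (−10%): $434500 × 0.9 = $391050.
$391050 is within the $775000 maximum.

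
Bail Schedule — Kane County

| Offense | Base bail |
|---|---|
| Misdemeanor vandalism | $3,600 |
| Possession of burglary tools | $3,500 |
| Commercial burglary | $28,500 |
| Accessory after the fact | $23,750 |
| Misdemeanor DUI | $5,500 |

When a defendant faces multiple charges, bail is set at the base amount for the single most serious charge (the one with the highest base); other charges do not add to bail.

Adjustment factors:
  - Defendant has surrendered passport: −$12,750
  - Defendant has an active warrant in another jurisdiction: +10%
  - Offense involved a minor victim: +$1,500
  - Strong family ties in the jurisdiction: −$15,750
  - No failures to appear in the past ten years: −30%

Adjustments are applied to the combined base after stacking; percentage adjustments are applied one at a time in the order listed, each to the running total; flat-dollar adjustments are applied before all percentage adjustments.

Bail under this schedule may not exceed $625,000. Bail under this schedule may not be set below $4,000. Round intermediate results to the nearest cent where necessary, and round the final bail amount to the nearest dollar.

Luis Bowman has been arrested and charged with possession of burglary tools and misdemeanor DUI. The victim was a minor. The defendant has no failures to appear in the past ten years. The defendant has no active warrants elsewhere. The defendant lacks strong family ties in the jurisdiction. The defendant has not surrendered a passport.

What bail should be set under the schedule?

$4,900

Base amounts from the schedule: possession of burglary tools $3,500; misdemeanor DUI $5,500.
Stacking rule: use the highest base only. Highest is misdemeanor DUI at $5,500. Combined base = $5,500.
Offense involved a minor victim (+$1,500 flat): $5,500 + $1,500 = $7,000.
No failures to appear in the past ten years (−30%): $7,000 × 0.7 = $4,900.
$4,900 is within the $625,000 maximum.
$4,900 is at or above the $4,000 minimum.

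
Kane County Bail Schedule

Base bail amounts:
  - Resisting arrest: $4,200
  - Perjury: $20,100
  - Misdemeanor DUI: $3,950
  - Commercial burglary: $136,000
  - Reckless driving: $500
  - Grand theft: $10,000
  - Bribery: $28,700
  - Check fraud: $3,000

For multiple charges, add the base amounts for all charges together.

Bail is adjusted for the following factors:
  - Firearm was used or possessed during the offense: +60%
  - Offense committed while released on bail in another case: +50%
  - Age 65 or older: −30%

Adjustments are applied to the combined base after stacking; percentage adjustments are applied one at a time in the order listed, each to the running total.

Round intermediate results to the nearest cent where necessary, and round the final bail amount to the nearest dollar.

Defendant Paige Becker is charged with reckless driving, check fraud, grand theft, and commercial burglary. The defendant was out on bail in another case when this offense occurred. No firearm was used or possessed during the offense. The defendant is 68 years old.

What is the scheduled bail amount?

$156,975

Base amounts from the schedule: reckless driving $500; check fraud $3,000; grand theft $10,000; commercial burglary $136,000.
Stacking rule: sum of all bases. $500 + $3,000 + $10,000 + $136,000 = $149,500.
Offense committed while released on bail in another case (+50%): $149,500 × 1.5 = $224,250.
Age 65 or older (−30%): $224,250 × 0.7 = $156,975.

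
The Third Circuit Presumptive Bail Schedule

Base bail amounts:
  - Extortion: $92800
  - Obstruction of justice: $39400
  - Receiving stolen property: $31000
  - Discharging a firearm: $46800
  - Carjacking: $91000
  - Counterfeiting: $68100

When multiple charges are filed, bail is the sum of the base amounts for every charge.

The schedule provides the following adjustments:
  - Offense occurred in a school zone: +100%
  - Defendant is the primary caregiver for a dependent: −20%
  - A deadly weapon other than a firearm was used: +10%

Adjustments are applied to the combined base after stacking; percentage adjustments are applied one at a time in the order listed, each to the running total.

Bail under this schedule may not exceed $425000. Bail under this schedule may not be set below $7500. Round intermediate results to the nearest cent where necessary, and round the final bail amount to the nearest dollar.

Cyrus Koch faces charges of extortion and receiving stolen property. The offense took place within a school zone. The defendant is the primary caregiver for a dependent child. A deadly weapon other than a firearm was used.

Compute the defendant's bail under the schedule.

$217888

Base amounts from the schedule: extortion $92800; receiving stolen property $31000.
Stacking rule: sum of all bases. $92800 + $31000 = $123800.
Offense occurred in a school zone (+100%): $123800 × 2 = $247600.
Defendant is the primary caregiver for a dependent (−20%): $247600 × 0.8 = $198080.
A deadly weapon other than a firearm was used (+10%): $198080 × 1.1 = $217888.
$217888 is within the $425000 maximum.
$217888 is at or above the $7500 minimum.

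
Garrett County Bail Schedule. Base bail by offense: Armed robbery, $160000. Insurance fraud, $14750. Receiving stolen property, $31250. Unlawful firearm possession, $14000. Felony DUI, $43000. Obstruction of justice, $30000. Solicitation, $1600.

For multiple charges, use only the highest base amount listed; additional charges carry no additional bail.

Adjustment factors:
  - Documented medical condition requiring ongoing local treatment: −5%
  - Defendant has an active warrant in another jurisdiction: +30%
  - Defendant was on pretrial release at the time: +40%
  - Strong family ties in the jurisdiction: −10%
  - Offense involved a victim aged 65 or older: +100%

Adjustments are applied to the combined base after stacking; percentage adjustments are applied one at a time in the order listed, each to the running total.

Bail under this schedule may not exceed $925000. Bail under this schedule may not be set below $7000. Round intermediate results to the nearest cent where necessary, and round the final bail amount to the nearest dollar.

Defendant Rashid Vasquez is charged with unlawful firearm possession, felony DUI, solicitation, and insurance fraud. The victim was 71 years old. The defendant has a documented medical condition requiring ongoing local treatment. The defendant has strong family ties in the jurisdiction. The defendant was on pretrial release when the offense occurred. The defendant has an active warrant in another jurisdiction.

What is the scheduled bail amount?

Base amounts from the schedule: unlawful firearm possession $14000; felony DUI $43000; solicitation $1600; insurance fraud $14750.
Stacking rule: use the highest base only. Highest is felony DUI at $43000. Combined base = $43000.
Documented medical condition requiring ongoing local treatment (−5%): $43000 × 0.95 = $40850.
Defendant has an active warrant in another jurisdiction (+30%): $40850 × 1.3 = $53105.
Defendant was on pretrial release at the time (+40%): $53105 × 1.4 = $74347.
Strong family ties in the jurisdiction (−10%): $74347 × 0.9 = $66912.30.
Offense involved a victim aged 65 or older (+100%): $66912.30 × 2 = $133824.60.
$133824.60 is within the $925000 maximum.
$133824.60 is at or above the $7000 minimum.
Rounded to the nearest dollar: $133825.

$133825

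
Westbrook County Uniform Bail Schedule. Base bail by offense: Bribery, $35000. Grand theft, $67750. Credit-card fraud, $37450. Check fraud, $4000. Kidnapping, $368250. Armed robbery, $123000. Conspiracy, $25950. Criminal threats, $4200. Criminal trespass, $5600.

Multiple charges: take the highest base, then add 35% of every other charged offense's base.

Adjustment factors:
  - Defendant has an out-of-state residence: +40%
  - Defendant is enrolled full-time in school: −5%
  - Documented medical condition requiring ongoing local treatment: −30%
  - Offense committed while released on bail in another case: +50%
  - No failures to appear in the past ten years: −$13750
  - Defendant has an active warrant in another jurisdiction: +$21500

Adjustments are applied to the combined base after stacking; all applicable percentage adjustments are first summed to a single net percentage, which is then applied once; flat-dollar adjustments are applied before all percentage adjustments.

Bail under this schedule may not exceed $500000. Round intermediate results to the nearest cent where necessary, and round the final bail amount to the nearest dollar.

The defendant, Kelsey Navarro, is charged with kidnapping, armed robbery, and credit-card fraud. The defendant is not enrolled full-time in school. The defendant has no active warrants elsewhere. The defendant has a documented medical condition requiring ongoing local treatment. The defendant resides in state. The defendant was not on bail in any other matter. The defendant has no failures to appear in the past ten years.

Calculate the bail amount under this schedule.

$287460

Base amounts from the schedule: kidnapping $368250; armed robbery $123000; credit-card fraud $37450.
Stacking rule: highest base plus 35% of each additional charge. Highest is kidnapping at $368250. Additional: $123000 × 35% = $43050; $37450 × 35% = $13107.50. Combined base = $368250 + $56157.50 = $424407.50.
No failures to appear in the past ten years (−$13750 flat): $424407.50 − $13750 = $410657.50.
Documented medical condition requiring ongoing local treatment (−30%): $410657.50 × 0.7 = $287460.25.
$287460.25 is within the $500000 maximum.
Rounded to the nearest dollar: $287460.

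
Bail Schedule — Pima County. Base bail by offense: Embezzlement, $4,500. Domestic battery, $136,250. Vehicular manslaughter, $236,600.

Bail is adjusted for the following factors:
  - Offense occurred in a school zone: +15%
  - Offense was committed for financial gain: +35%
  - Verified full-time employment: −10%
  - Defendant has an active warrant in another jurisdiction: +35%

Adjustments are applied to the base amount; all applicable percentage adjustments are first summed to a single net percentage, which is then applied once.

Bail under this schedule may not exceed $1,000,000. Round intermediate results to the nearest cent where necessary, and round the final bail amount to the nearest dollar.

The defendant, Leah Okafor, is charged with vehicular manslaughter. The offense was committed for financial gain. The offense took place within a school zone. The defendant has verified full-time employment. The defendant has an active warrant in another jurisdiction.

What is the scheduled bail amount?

Base amounts from the schedule: vehicular manslaughter $236,600.
Single charge. Combined base = $236,600.
Net percentage adjustment: +15% +35% −10% +35% = +75%. $236,600 × 1.75 = $414,050.
$414,050 is within the $1,000,000 maximum.

$414,050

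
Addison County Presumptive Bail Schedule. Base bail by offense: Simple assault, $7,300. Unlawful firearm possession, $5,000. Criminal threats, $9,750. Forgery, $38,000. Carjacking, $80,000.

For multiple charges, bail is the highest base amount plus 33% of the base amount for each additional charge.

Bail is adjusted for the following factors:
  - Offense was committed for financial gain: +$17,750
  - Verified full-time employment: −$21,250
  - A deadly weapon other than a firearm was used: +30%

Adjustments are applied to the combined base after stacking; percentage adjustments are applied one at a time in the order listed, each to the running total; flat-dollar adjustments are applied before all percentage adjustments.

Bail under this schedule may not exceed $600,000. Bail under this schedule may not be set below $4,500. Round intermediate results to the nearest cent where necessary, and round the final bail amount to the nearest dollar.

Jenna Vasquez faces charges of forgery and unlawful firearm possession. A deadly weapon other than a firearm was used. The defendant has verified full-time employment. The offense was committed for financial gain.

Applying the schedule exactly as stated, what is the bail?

$46,995

Base amounts from the schedule: forgery $38,000; unlawful firearm possession $5,000.
Stacking rule: highest base plus 33% of each additional charge. Highest is forgery at $38,000. Additional: $5,000 × 33% = $1,650. Combined base = $38,000 + $1,650 = $39,650.
Offense was committed for financial gain (+$17,750 flat): $39,650 + $17,750 = $57,400.
Verified full-time employment (−$21,250 flat): $57,400 − $21,250 = $36,150.
A deadly weapon other than a firearm was used (+30%): $36,150 × 1.3 = $46,995.
$46,995 is within the $600,000 maximum.
$46,995 is at or above the $4,500 minimum.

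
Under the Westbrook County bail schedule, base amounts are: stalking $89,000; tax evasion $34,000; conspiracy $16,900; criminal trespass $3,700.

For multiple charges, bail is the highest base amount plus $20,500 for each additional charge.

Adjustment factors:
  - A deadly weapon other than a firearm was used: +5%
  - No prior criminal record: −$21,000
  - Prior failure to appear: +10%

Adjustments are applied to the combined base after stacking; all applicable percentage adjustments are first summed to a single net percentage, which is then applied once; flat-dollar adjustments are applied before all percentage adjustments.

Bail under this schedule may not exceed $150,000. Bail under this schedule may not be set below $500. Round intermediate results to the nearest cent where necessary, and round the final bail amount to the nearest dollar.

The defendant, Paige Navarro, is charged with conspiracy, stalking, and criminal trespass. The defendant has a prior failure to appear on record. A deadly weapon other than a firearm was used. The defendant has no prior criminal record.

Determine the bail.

$125,350

Base amounts from the schedule: conspiracy $16,900; stalking $89,000; criminal trespass $3,700.
Stacking rule: highest base plus $20,500 per additional charge. Highest is stalking at $89,000; 2 additional charges → +$41,000. Combined base = $130,000.
No prior criminal record (−$21,000 flat): $130,000 − $21,000 = $109,000.
Net percentage adjustment: +5% +10% = +15%. $109,000 × 1.15 = $125,350.
$125,350 is within the $150,000 maximum.
$125,350 is at or above the $500 minimum.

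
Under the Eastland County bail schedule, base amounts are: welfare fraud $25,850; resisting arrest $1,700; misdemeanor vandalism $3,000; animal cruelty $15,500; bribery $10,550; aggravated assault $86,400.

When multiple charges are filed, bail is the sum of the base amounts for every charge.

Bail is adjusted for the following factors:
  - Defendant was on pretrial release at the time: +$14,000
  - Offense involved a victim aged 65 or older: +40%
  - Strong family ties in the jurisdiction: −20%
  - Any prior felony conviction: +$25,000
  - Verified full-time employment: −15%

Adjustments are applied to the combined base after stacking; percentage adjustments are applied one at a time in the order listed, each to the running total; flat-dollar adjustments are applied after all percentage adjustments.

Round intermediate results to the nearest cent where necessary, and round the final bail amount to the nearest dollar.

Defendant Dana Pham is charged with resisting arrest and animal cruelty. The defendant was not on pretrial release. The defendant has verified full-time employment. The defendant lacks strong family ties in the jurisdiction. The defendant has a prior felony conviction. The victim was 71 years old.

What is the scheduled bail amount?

$45,468

Base amounts from the schedule: resisting arrest $1,700; animal cruelty $15,500.
Stacking rule: sum of all bases. $1,700 + $15,500 = $17,200.
Offense involved a victim aged 65 or older (+40%): $17,200 × 1.4 = $24,080.
Verified full-time employment (−15%): $24,080 × 0.85 = $20,468.
Any prior felony conviction (+$25,000 flat): $20,468 + $25,000 = $45,468.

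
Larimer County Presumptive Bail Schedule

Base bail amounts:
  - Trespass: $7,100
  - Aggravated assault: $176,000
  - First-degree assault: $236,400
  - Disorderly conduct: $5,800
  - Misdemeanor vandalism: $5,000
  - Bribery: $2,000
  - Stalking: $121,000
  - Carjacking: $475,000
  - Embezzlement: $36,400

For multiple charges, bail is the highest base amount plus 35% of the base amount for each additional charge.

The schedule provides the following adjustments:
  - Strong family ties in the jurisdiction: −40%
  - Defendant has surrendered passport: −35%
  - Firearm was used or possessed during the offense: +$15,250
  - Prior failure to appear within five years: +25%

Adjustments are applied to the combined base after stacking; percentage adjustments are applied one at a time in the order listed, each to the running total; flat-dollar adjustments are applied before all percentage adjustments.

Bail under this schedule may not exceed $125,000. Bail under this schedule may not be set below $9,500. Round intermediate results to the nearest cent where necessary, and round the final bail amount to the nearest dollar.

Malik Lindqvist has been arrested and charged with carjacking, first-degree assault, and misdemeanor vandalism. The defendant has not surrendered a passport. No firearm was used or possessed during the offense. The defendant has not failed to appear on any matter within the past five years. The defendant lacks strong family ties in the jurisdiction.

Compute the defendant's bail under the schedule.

Base amounts from the schedule: carjacking $475,000; first-degree assault $236,400; misdemeanor vandalism $5,000.
Stacking rule: highest base plus 35% of each additional charge. Highest is carjacking at $475,000. Additional: $236,400 × 35% = $82,740; $5,000 × 35% = $1,750. Combined base = $475,000 + $84,490 = $559,490.
No adjustment factors apply to this defendant.
Result $559,490 exceeds the maximum of $125,000; bail is capped at $125,000.
$125,000 is at or above the $9,500 minimum.

$125,000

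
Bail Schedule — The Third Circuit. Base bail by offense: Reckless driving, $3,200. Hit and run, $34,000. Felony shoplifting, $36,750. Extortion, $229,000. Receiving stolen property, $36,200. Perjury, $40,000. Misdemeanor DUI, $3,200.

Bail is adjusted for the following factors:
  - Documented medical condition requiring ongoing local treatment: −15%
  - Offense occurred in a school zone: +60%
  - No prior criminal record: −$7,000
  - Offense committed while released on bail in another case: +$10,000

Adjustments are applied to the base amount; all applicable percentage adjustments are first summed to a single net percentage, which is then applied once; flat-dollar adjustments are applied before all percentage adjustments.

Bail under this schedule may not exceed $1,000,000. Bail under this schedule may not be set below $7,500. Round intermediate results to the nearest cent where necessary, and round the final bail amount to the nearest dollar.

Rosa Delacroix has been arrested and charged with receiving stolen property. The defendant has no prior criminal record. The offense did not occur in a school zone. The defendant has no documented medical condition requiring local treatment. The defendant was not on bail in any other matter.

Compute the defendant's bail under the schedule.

$29,200

Base amounts from the schedule: receiving stolen property $36,200.
Single charge. Combined base = $36,200.
No prior criminal record (−$7,000 flat): $36,200 − $7,000 = $29,200.
$29,200 is within the $1,000,000 maximum.
$29,200 is at or above the $7,500 minimum.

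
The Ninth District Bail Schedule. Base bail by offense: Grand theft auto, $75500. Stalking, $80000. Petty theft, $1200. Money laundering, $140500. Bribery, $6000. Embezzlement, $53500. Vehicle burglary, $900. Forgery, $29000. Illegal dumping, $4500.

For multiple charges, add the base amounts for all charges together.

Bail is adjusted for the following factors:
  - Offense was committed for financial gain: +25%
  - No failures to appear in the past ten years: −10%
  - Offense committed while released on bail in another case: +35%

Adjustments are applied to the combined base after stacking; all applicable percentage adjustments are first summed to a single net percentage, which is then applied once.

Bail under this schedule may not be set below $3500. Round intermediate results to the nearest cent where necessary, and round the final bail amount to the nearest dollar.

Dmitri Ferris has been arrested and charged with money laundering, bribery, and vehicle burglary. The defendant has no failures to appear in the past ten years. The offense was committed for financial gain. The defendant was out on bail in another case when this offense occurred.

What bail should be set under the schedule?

$221100

Base amounts from the schedule: money laundering $140500; bribery $6000; vehicle burglary $900.
Stacking rule: sum of all bases. $140500 + $6000 + $900 = $147400.
Net percentage adjustment: +25% −10% +35% = +50%. $147400 × 1.5 = $221100.
$221100 is at or above the $3500 minimum.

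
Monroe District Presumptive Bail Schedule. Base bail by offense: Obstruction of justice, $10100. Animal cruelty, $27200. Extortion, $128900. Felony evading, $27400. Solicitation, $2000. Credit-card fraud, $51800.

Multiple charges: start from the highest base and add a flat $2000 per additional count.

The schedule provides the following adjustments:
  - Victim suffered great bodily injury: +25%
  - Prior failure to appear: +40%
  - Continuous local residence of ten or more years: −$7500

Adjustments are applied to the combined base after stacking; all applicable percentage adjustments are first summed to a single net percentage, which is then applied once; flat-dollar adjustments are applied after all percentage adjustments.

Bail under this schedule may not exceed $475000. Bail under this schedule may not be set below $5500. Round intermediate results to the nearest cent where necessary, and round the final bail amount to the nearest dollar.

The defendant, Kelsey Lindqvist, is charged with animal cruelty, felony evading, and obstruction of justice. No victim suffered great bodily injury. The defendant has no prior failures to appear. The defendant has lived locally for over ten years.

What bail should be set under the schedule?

Base amounts from the schedule: animal cruelty $27200; felony evading $27400; obstruction of justice $10100.
Stacking rule: highest base plus $2000 per additional charge. Highest is felony evading at $27400; 2 additional charges → +$4000. Combined base = $31400.
Continuous local residence of ten or more years (−$7500 flat): $31400 − $7500 = $23900.
$23900 is within the $475000 maximum.
$23900 is at or above the $5500 minimum.

$23900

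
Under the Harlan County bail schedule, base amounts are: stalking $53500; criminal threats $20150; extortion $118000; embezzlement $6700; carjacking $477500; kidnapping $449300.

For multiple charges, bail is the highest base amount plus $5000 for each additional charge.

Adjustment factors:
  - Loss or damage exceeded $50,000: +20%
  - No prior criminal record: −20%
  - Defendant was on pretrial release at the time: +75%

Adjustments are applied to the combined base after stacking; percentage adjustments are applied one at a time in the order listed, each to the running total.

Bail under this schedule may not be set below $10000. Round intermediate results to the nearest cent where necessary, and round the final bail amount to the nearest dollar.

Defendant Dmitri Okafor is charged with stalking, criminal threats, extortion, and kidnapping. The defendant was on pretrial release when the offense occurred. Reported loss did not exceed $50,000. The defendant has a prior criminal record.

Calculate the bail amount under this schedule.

$812525

Base amounts from the schedule: stalking $53500; criminal threats $20150; extortion $118000; kidnapping $449300.
Stacking rule: highest base plus $5000 per additional charge. Highest is kidnapping at $449300; 3 additional charges → +$15000. Combined base = $464300.
Defendant was on pretrial release at the time (+75%): $464300 × 1.75 = $812525.
$812525 is at or above the $10000 minimum.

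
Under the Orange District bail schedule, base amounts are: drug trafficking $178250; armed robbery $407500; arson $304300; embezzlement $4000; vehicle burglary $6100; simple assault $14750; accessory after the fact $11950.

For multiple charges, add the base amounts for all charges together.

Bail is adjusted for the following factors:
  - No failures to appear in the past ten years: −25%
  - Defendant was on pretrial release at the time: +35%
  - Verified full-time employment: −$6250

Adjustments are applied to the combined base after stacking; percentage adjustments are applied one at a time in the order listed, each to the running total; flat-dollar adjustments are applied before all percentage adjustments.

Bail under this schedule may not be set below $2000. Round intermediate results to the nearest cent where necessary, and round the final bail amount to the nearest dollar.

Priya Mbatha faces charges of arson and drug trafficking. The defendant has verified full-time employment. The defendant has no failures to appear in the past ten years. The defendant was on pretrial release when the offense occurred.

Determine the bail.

$482254

Base amounts from the schedule: arson $304300; drug trafficking $178250.
Stacking rule: sum of all bases. $304300 + $178250 = $482550.
Verified full-time employment (−$6250 flat): $482550 − $6250 = $476300.
No failures to appear in the past ten years (−25%): $476300 × 0.75 = $357225.
Defendant was on pretrial release at the time (+35%): $357225 × 1.35 = $482253.75.
$482253.75 is at or above the $2000 minimum.
Rounded to the nearest dollar: $482254.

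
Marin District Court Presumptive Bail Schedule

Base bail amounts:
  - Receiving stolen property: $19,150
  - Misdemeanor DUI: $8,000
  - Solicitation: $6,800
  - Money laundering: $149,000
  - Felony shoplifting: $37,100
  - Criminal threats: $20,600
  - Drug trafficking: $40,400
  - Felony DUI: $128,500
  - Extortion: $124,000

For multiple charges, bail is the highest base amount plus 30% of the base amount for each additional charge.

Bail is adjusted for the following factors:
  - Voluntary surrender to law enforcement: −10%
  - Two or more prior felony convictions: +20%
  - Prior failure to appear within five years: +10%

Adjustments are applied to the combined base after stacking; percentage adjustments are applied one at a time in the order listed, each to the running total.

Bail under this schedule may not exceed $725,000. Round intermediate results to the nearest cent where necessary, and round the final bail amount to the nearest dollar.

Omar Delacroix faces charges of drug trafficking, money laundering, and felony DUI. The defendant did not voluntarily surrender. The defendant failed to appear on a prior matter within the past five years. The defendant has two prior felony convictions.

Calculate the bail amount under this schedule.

Base amounts from the schedule: drug trafficking $40,400; money laundering $149,000; felony DUI $128,500.
Stacking rule: highest base plus 30% of each additional charge. Highest is money laundering at $149,000. Additional: $40,400 × 30% = $12,120; $128,500 × 30% = $38,550. Combined base = $149,000 + $50,670 = $199,670.
Two or more prior felony convictions (+20%): $199,670 × 1.2 = $239,604.
Prior failure to appear within five years (+10%): $239,604 × 1.1 = $263,564.40.
$263,564.40 is within the $725,000 maximum.
Rounded to the nearest dollar: $263,564.

$263,564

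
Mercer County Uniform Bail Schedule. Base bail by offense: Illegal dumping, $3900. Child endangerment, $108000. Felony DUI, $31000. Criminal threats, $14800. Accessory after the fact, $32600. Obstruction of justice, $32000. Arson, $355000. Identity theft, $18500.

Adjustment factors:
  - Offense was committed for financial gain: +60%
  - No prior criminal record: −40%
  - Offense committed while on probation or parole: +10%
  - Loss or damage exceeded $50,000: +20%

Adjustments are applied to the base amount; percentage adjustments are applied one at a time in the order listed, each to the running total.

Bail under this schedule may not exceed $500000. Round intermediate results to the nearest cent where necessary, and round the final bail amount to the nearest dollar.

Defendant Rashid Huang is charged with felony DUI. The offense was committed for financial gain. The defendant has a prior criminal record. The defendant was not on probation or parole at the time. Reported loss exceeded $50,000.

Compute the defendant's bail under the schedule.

$59520

Base amounts from the schedule: felony DUI $31000.
Single charge. Combined base = $31000.
Offense was committed for financial gain (+60%): $31000 × 1.6 = $49600.
Loss or damage exceeded $50,000 (+20%): $49600 × 1.2 = $59520.
$59520 is within the $500000 maximum.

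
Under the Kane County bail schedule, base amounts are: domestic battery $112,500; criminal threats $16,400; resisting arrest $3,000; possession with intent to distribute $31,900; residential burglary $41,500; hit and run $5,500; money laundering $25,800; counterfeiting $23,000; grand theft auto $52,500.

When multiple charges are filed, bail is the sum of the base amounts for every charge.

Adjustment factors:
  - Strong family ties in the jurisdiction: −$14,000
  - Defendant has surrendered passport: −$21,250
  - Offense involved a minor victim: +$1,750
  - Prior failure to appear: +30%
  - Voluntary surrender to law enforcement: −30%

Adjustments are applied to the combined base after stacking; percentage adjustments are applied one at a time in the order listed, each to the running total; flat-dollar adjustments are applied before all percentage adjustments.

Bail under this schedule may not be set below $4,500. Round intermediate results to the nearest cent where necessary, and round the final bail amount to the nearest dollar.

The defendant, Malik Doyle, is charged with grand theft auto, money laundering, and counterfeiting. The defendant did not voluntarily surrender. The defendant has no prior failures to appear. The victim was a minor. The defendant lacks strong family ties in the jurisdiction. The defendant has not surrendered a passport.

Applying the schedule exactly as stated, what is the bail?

$103,050

Base amounts from the schedule: grand theft auto $52,500; money laundering $25,800; counterfeiting $23,000.
Stacking rule: sum of all bases. $52,500 + $25,800 + $23,000 = $101,300.
Offense involved a minor victim (+$1,750 flat): $101,300 + $1,750 = $103,050.
$103,050 is at or above the $4,500 minimum.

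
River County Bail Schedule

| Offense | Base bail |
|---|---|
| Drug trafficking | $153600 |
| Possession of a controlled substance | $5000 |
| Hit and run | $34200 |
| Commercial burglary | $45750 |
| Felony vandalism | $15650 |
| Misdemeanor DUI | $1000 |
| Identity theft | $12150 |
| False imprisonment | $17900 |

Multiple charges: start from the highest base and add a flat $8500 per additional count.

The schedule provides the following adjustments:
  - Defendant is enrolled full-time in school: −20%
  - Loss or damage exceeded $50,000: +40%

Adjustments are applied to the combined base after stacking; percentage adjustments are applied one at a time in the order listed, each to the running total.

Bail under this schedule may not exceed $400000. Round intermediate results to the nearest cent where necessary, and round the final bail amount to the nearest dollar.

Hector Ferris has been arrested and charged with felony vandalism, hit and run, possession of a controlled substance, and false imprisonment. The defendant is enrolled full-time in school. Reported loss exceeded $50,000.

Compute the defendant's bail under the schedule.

$66864

Base amounts from the schedule: felony vandalism $15650; hit and run $34200; possession of a controlled substance $5000; false imprisonment $17900.
Stacking rule: highest base plus $8500 per additional charge. Highest is hit and run at $34200; 3 additional charges → +$25500. Combined base = $59700.
Defendant is enrolled full-time in school (−20%): $59700 × 0.8 = $47760.
Loss or damage exceeded $50,000 (+40%): $47760 × 1.4 = $66864.
$66864 is within the $400000 maximum.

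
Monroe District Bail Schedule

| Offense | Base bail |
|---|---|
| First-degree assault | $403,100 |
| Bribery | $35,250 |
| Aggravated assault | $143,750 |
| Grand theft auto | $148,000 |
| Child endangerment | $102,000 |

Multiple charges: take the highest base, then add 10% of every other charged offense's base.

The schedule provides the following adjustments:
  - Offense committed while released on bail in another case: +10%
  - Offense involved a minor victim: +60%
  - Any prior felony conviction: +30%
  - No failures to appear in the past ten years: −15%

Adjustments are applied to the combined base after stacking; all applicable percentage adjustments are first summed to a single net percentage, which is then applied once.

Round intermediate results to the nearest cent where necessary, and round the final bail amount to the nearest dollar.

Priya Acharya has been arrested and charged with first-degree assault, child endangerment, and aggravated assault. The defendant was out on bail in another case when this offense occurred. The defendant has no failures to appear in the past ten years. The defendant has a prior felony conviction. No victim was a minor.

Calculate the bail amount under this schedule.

$534,594

Base amounts from the schedule: first-degree assault $403,100; child endangerment $102,000; aggravated assault $143,750.
Stacking rule: highest base plus 10% of each additional charge. Highest is first-degree assault at $403,100. Additional: $102,000 × 10% = $10,200; $143,750 × 10% = $14,375. Combined base = $403,100 + $24,575 = $427,675.
Net percentage adjustment: +10% +30% −15% = +25%. $427,675 × 1.25 = $534,593.75.
Rounded to the nearest dollar: $534,594.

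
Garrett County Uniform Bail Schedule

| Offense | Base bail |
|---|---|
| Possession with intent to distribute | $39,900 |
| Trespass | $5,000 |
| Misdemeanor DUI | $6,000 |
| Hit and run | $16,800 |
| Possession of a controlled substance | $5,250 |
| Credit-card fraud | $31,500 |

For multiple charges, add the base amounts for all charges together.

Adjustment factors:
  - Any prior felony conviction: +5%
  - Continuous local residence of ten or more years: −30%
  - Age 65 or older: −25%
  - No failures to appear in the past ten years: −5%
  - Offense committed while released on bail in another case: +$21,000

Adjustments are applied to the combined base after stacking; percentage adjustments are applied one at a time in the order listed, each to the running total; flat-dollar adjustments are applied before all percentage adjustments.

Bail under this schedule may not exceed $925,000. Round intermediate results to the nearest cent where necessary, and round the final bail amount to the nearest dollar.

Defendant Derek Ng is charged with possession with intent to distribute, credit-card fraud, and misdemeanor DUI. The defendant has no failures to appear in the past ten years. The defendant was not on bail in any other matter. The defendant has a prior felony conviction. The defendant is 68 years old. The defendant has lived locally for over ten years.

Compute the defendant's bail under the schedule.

$40,533

Base amounts from the schedule: possession with intent to distribute $39,900; credit-card fraud $31,500; misdemeanor DUI $6,000.
Stacking rule: sum of all bases. $39,900 + $31,500 + $6,000 = $77,400.
Any prior felony conviction (+5%): $77,400 × 1.05 = $81,270.
Continuous local residence of ten or more years (−30%): $81,270 × 0.7 = $56,889.
Age 65 or older (−25%): $56,889 × 0.75 = $42,666.75.
No failures to appear in the past ten years (−5%): $42,666.75 × 0.95 = $40,533.41.
$40,533.41 is within the $925,000 maximum.
Rounded to the nearest dollar: $40,533.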